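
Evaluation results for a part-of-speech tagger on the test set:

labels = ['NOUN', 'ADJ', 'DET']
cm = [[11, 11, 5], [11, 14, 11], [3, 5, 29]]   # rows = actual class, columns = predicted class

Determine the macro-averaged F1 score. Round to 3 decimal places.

Per-class F1 score (2·TP/(2·TP+FP+FN)):
  NOUN: TP=11, FP=11+3=14, FN=11+5=16 → 22/52 = 0.4231
  ADJ: TP=14, FP=11+5=16, FN=11+11=22 → 28/66 = 0.4242
  DET: TP=29, FP=5+11=16, FN=3+5=8 → 58/82 = 0.7073
Macro-F1 score = mean = (0.4231 + 0.4242 + 0.7073) / 3 = 0.518

0.518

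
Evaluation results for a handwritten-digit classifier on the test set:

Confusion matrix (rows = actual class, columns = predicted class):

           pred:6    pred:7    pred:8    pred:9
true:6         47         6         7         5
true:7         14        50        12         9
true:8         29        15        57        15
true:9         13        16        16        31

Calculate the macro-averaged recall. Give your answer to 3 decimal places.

Per-class recall (TP/(TP+FN)):
  6: TP=47, FN=6+7+5=18 → 47/65 = 0.7231
  7: TP=50, FN=14+12+9=35 → 50/85 = 0.5882
  8: TP=57, FN=29+15+15=59 → 57/116 = 0.4914
  9: TP=31, FN=13+16+16=45 → 31/76 = 0.4079
Macro-recall = mean = (0.7231 + 0.5882 + 0.4914 + 0.4079) / 4 = 0.553

0.553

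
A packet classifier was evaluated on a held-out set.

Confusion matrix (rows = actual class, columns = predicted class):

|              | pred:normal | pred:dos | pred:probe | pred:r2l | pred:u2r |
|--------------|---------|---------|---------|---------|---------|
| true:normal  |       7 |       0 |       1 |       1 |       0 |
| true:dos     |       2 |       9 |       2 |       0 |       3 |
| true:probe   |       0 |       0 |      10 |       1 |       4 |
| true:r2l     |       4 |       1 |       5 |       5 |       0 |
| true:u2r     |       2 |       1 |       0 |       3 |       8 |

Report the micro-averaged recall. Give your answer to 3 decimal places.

0.565

Micro-averaging pools counts across classes: ΣTP=39, ΣFP=30, ΣFN=30.
Micro-recall = TP/(TP+FN) on pooled counts = 0.565 (equals overall accuracy in single-label multiclass).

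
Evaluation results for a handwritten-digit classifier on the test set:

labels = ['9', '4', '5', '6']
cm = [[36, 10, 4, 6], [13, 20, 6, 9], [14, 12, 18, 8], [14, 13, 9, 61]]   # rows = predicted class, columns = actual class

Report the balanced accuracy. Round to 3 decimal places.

Balanced accuracy = mean of per-class recall.
  9: recall = 36/77 = 0.4675
  4: recall = 20/55 = 0.3636
  5: recall = 18/37 = 0.4865
  6: recall = 61/84 = 0.7262
Mean = (0.4675 + 0.3636 + 0.4865 + 0.7262) / 4 = 0.511

0.511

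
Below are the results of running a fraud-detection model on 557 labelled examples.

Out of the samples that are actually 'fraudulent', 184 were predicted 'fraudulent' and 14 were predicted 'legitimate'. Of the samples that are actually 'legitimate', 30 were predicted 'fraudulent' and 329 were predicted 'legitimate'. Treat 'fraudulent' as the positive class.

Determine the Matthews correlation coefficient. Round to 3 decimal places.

0.832

MCC = (TP·TN − FP·FN) / √((TP+FP)(TP+FN)(TN+FP)(TN+FN))
Numerator = 184·329 − 30·14 = 60116
Denominator = √(214·198·359·343) = √5217560964 = 72232.6863
MCC = 60116 / 72232.6863 = 0.832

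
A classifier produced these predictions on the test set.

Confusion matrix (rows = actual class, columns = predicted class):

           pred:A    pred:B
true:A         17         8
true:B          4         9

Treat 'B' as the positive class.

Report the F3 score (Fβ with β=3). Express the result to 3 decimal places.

Fβ = (1+β²)·TP / ((1+β²)·TP + β²·FN + FP), with β²=9
= 10·9 / (10·9 + 9·4 + 8) = 0.672

0.672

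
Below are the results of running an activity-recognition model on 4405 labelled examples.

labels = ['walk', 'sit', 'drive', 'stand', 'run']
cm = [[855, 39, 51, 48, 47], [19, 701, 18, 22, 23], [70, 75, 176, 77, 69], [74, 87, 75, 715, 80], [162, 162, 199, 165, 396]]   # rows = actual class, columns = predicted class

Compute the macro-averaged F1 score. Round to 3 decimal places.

Per-class F1 score (2·TP/(2·TP+FP+FN)):
  walk: TP=855, FP=19+70+74+162=325, FN=39+51+48+47=185 → 1710/2220 = 0.7703
  sit: TP=701, FP=39+75+87+162=363, FN=19+18+22+23=82 → 1402/1847 = 0.7591
  drive: TP=176, FP=51+18+75+199=343, FN=70+75+77+69=291 → 352/986 = 0.3570
  stand: TP=715, FP=48+22+77+165=312, FN=74+87+75+80=316 → 1430/2058 = 0.6948
  run: TP=396, FP=47+23+69+80=219, FN=162+162+199+165=688 → 792/1699 = 0.4662
Macro-F1 score = mean = (0.7703 + 0.7591 + 0.3570 + 0.6948 + 0.4662) / 5 = 0.609

0.609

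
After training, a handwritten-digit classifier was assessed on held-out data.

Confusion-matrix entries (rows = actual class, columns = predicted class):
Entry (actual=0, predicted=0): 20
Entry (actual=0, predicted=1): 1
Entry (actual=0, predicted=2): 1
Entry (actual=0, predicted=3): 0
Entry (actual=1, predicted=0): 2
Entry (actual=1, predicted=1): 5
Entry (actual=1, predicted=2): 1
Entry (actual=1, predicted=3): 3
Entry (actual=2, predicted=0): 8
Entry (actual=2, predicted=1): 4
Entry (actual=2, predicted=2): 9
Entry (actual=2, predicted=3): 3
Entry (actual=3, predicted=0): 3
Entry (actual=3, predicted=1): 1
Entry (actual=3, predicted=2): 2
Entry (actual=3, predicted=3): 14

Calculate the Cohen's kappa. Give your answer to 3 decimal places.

Observed agreement pₒ = trace/N = 48/77 = 0.6234
Expected agreement pₑ = Σ (rowᵢ·colᵢ)/N² = (22·33 + 11·11 + 24·13 + 20·20)/77² = 0.2629
κ = (pₒ − pₑ)/(1 − pₑ) = (0.6234 − 0.2629)/(1 − 0.2629) = 0.489

0.489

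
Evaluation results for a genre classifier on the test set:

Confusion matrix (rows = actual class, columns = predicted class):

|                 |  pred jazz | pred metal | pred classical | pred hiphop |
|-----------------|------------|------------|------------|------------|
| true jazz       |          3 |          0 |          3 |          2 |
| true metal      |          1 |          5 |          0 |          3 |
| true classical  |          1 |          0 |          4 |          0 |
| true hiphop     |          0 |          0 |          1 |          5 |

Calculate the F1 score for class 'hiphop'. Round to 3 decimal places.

0.625

One-vs-rest for 'hiphop': TP = diagonal; FP = other classes predicted 'hiphop'; FN = 'hiphop' predicted as other.
F1 score = 2·TP/(2·TP+FP+FN).
hiphop: TP=5, FP=2+3+0=5, FN=0+0+1=1 → 10/16 = 0.6250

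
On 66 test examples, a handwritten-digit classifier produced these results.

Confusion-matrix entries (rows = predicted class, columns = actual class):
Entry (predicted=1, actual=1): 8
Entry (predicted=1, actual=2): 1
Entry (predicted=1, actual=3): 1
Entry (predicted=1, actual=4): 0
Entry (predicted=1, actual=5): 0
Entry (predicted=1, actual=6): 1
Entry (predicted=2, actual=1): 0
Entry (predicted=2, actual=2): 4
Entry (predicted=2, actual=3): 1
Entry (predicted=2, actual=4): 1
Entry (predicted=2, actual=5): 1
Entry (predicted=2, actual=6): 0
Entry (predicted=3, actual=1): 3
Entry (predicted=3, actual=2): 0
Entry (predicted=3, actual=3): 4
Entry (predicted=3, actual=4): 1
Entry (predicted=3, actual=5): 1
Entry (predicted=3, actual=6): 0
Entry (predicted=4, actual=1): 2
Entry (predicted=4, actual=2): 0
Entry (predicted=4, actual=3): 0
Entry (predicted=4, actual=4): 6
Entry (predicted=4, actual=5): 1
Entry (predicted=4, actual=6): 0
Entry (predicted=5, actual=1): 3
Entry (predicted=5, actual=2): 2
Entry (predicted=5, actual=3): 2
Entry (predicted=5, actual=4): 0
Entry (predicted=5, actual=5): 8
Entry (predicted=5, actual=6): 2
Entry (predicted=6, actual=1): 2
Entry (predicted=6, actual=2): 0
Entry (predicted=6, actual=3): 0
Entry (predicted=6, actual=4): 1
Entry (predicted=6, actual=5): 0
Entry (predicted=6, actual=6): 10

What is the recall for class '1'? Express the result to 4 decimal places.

0.4444

recall = TP/(TP+FN).
1: TP=8, FN=0+3+2+3+2=10 → 8/18 = 0.44444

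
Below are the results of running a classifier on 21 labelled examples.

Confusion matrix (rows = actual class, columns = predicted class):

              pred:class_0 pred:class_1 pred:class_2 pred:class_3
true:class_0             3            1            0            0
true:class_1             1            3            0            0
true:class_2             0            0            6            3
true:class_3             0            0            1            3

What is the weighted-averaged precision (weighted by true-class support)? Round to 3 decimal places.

Per-class precision (TP/(TP+FP)):
  class_0: TP=3, FP=1+0+0=1 → 3/4 = 0.7500
  class_1: TP=3, FP=1+0+0=1 → 3/4 = 0.7500
  class_2: TP=6, FP=0+0+1=1 → 6/7 = 0.8571
  class_3: TP=3, FP=0+0+3=3 → 3/6 = 0.5000
Weighted-precision = Σ (supportᵢ/N)·precisionᵢ with N=21: (4/21)·0.7500 + (4/21)·0.7500 + (9/21)·0.8571 + (4/21)·0.5000 = 0.748

0.748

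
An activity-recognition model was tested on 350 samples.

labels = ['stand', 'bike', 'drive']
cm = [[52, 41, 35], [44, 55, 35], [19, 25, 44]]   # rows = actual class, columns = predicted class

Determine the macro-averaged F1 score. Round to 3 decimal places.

Per-class F1 score (2·TP/(2·TP+FP+FN)):
  stand: TP=52, FP=44+19=63, FN=41+35=76 → 104/243 = 0.4280
  bike: TP=55, FP=41+25=66, FN=44+35=79 → 110/255 = 0.4314
  drive: TP=44, FP=35+35=70, FN=19+25=44 → 88/202 = 0.4356
Macro-F1 score = mean = (0.4280 + 0.4314 + 0.4356) / 3 = 0.432

0.432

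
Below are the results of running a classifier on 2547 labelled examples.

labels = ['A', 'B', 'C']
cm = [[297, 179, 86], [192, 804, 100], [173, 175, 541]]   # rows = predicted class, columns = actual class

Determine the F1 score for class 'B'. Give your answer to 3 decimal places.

Treat 'B' as positive and all other classes as negative.
F1 score = 2·TP/(2·TP+FP+FN).
B: TP=804, FP=192+100=292, FN=179+175=354 → 1608/2254 = 0.7134

0.713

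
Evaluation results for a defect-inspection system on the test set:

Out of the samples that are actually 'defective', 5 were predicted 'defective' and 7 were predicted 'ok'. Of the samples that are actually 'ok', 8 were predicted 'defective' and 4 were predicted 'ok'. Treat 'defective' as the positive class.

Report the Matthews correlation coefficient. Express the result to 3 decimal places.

-0.251

MCC = (TP·TN − FP·FN) / √((TP+FP)(TP+FN)(TN+FP)(TN+FN))
Numerator = 5·4 − 8·7 = -36
Denominator = √(13·12·12·11) = √20592 = 143.4991
MCC = -36 / 143.4991 = -0.251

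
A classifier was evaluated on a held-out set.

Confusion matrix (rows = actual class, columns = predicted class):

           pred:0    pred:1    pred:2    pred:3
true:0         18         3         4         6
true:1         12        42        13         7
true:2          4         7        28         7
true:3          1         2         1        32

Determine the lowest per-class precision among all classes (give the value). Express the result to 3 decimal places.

0.514

Per-class precision (TP/(TP+FP)):
  0: TP=18, FP=12+4+1=17 → 18/35 = 0.5143
  1: TP=42, FP=3+7+2=12 → 42/54 = 0.7778
  2: TP=28, FP=4+13+1=18 → 28/46 = 0.6087
  3: TP=32, FP=6+7+7=20 → 32/52 = 0.6154
Lowest is class '0' with precision = 0.514.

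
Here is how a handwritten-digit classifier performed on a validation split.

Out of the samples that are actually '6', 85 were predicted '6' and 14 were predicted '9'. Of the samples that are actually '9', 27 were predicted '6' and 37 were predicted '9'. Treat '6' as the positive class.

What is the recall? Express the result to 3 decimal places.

Recall = TP/(TP+FN) = 85/(85+14) = 85/99 = 0.859

0.859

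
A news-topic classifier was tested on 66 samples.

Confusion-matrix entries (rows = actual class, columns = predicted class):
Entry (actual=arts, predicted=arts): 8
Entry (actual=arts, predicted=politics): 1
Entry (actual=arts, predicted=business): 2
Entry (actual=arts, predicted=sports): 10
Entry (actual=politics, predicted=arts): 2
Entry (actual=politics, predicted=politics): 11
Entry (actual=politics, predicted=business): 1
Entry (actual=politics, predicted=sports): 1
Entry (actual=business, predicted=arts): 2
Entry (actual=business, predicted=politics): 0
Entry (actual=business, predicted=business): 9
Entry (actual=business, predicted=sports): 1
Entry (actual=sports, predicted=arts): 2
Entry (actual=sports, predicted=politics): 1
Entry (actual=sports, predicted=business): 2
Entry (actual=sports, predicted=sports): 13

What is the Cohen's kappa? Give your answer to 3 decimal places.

Observed agreement pₒ = trace/N = 41/66 = 0.6212
Expected agreement pₑ = Σ (rowᵢ·colᵢ)/N² = (21·14 + 15·13 + 12·14 + 18·25)/66² = 0.2541
κ = (pₒ − pₑ)/(1 − pₑ) = (0.6212 − 0.2541)/(1 − 0.2541) = 0.492

0.492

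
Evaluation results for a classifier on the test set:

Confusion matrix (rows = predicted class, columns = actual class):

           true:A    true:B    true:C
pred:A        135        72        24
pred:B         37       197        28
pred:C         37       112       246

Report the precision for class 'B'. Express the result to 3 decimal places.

0.752

precision = TP/(TP+FP).
B: TP=197, FP=37+28=65 → 197/262 = 0.7519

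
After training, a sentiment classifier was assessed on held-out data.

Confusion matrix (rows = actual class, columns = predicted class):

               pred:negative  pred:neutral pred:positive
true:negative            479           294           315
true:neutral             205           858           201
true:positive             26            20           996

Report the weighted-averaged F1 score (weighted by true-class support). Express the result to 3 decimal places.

Per-class F1 score (2·TP/(2·TP+FP+FN)):
  negative: TP=479, FP=205+26=231, FN=294+315=609 → 958/1798 = 0.5328
  neutral: TP=858, FP=294+20=314, FN=205+201=406 → 1716/2436 = 0.7044
  positive: TP=996, FP=315+201=516, FN=26+20=46 → 1992/2554 = 0.7800
Weighted-F1 score = Σ (supportᵢ/N)·F1 scoreᵢ with N=3394: (1088/3394)·0.5328 + (1264/3394)·0.7044 + (1042/3394)·0.7800 = 0.673

0.673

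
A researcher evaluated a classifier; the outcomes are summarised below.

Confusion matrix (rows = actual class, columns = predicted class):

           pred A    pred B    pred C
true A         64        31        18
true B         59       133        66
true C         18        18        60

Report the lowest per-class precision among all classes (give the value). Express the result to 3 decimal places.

Per-class precision (TP/(TP+FP)):
  A: TP=64, FP=59+18=77 → 64/141 = 0.4539
  B: TP=133, FP=31+18=49 → 133/182 = 0.7308
  C: TP=60, FP=18+66=84 → 60/144 = 0.4167
Lowest is class 'C' with precision = 0.417.

0.417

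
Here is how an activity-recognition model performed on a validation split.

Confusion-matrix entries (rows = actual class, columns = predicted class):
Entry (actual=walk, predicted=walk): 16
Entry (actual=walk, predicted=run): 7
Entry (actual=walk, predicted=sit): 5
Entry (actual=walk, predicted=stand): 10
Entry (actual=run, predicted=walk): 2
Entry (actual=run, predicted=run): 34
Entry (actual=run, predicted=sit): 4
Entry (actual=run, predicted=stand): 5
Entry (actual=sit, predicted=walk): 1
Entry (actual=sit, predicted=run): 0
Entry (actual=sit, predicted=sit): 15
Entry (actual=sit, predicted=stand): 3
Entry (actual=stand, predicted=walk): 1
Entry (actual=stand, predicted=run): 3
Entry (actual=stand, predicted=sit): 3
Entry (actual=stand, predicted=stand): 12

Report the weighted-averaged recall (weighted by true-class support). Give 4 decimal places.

0.6364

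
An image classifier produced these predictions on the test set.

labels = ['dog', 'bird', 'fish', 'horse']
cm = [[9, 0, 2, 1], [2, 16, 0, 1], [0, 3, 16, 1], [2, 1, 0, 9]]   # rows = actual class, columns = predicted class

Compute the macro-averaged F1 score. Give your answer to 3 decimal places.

0.783

Per-class F1 score (2·TP/(2·TP+FP+FN)):
  dog: TP=9, FP=2+0+2=4, FN=0+2+1=3 → 18/25 = 0.7200
  bird: TP=16, FP=0+3+1=4, FN=2+0+1=3 → 32/39 = 0.8205
  fish: TP=16, FP=2+0+0=2, FN=0+3+1=4 → 32/38 = 0.8421
  horse: TP=9, FP=1+1+1=3, FN=2+1+0=3 → 18/24 = 0.7500
Macro-F1 score = mean = (0.7200 + 0.8205 + 0.8421 + 0.7500) / 4 = 0.783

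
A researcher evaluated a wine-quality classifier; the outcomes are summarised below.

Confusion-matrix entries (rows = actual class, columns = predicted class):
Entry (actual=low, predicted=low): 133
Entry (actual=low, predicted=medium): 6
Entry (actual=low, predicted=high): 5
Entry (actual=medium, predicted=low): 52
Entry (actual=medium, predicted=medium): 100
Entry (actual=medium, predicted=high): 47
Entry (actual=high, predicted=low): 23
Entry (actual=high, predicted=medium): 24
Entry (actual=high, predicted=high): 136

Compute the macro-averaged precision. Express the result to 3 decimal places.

Per-class precision (TP/(TP+FP)):
  low: TP=133, FP=52+23=75 → 133/208 = 0.6394
  medium: TP=100, FP=6+24=30 → 100/130 = 0.7692
  high: TP=136, FP=5+47=52 → 136/188 = 0.7234
Macro-precision = mean = (0.6394 + 0.7692 + 0.7234) / 3 = 0.711

0.711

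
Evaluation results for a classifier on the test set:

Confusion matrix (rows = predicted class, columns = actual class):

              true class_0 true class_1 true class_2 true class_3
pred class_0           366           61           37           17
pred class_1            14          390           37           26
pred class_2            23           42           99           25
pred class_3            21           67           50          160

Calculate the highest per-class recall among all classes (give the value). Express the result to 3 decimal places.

0.863

Per-class recall (TP/(TP+FN)):
  class_0: TP=366, FN=14+23+21=58 → 366/424 = 0.8632
  class_1: TP=390, FN=61+42+67=170 → 390/560 = 0.6964
  class_2: TP=99, FN=37+37+50=124 → 99/223 = 0.4439
  class_3: TP=160, FN=17+26+25=68 → 160/228 = 0.7018
Highest is class 'class_0' with recall = 0.863.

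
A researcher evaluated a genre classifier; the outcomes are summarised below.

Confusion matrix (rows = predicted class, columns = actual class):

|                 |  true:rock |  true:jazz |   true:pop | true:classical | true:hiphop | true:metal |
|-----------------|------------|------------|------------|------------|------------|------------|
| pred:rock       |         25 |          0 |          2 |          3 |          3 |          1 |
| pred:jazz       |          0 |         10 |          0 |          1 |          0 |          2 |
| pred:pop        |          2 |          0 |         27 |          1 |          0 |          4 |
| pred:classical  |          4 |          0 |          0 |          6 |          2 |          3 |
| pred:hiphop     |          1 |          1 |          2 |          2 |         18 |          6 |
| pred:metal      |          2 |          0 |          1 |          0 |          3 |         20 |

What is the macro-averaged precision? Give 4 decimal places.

0.6780

Per-class precision (TP/(TP+FP)):
  rock: TP=25, FP=0+2+3+3+1=9 → 25/34 = 0.73529
  jazz: TP=10, FP=0+0+1+0+2=3 → 10/13 = 0.76923
  pop: TP=27, FP=2+0+1+0+4=7 → 27/34 = 0.79412
  classical: TP=6, FP=4+0+0+2+3=9 → 6/15 = 0.40000
  hiphop: TP=18, FP=1+1+2+2+6=12 → 18/30 = 0.60000
  metal: TP=20, FP=2+0+1+0+3=6 → 20/26 = 0.76923
Macro-precision = mean = (0.73529 + 0.76923 + 0.79412 + 0.40000 + 0.60000 + 0.76923) / 6 = 0.6780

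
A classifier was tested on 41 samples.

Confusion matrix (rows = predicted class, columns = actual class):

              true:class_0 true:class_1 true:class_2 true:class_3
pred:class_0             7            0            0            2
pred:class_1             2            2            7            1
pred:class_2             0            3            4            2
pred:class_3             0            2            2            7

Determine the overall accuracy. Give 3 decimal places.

Accuracy = trace / total = (7+2+4+7=20) / 41 = 20/41 = 0.488

0.488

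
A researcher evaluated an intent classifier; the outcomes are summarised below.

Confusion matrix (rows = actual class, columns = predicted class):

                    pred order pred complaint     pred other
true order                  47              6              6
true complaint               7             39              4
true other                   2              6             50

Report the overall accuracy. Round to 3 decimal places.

0.814

Accuracy = trace / total = (47+39+50=136) / 167 = 136/167 = 0.814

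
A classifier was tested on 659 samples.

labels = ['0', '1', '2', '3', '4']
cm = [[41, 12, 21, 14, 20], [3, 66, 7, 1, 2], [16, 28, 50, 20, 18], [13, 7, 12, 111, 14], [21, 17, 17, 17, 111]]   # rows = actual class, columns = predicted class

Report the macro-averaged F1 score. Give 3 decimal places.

0.558

Per-class F1 score (2·TP/(2·TP+FP+FN)):
  0: TP=41, FP=3+16+13+21=53, FN=12+21+14+20=67 → 82/202 = 0.4059
  1: TP=66, FP=12+28+7+17=64, FN=3+7+1+2=13 → 132/209 = 0.6316
  2: TP=50, FP=21+7+12+17=57, FN=16+28+20+18=82 → 100/239 = 0.4184
  3: TP=111, FP=14+1+20+17=52, FN=13+7+12+14=46 → 222/320 = 0.6938
  4: TP=111, FP=20+2+18+14=54, FN=21+17+17+17=72 → 222/348 = 0.6379
Macro-F1 score = mean = (0.4059 + 0.6316 + 0.4184 + 0.6938 + 0.6379) / 5 = 0.558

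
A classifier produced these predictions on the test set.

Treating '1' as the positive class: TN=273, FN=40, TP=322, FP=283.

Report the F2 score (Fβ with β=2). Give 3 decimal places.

0.784

Fβ = (1+β²)·TP / ((1+β²)·TP + β²·FN + FP), with β²=4
= 5·322 / (5·322 + 4·40 + 283) = 0.784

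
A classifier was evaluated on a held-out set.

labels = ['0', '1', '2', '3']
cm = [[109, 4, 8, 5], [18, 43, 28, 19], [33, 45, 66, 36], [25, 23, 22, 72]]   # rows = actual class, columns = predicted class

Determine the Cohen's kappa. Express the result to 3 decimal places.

0.363

Observed agreement pₒ = trace/N = 290/556 = 0.5216
Expected agreement pₑ = Σ (rowᵢ·colᵢ)/N² = (126·185 + 108·115 + 180·124 + 142·132)/556² = 0.2484
κ = (pₒ − pₑ)/(1 − pₑ) = (0.5216 − 0.2484)/(1 − 0.2484) = 0.363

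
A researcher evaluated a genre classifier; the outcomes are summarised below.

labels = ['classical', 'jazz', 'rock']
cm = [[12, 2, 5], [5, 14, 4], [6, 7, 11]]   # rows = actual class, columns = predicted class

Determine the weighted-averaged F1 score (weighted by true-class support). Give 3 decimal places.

0.558

Per-class F1 score (2·TP/(2·TP+FP+FN)):
  classical: TP=12, FP=5+6=11, FN=2+5=7 → 24/42 = 0.5714
  jazz: TP=14, FP=2+7=9, FN=5+4=9 → 28/46 = 0.6087
  rock: TP=11, FP=5+4=9, FN=6+7=13 → 22/44 = 0.5000
Weighted-F1 score = Σ (supportᵢ/N)·F1 scoreᵢ with N=66: (19/66)·0.5714 + (23/66)·0.6087 + (24/66)·0.5000 = 0.558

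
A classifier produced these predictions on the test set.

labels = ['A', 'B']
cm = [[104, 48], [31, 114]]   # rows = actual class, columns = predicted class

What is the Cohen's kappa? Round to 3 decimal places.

Observed agreement pₒ = trace/N = 218/297 = 0.7340
Expected agreement pₑ = Σ (rowᵢ·colᵢ)/N² = (152·135 + 145·162)/297² = 0.4989
κ = (pₒ − pₑ)/(1 − pₑ) = (0.7340 − 0.4989)/(1 − 0.4989) = 0.469

0.469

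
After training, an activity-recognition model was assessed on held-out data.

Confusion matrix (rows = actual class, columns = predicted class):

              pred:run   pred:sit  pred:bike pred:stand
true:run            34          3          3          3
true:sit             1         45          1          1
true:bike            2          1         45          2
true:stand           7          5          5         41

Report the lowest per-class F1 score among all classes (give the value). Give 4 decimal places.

Per-class F1 score (2·TP/(2·TP+FP+FN)):
  run: TP=34, FP=1+2+7=10, FN=3+3+3=9 → 68/87 = 0.78161
  sit: TP=45, FP=3+1+5=9, FN=1+1+1=3 → 90/102 = 0.88235
  bike: TP=45, FP=3+1+5=9, FN=2+1+2=5 → 90/104 = 0.86538
  stand: TP=41, FP=3+1+2=6, FN=7+5+5=17 → 82/105 = 0.78095
Lowest is class 'stand' with F1 score = 0.7810.

0.7810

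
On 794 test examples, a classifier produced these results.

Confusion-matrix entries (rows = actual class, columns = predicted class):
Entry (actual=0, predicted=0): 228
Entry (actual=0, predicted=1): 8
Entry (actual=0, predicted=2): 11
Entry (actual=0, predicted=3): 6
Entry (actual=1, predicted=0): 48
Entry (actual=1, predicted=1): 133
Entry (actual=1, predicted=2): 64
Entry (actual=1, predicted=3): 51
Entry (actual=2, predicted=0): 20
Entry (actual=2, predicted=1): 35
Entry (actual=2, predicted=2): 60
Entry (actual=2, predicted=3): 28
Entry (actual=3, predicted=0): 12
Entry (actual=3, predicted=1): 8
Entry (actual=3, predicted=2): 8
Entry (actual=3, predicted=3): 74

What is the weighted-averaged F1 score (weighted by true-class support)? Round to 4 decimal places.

Per-class F1 score (2·TP/(2·TP+FP+FN)):
  0: TP=228, FP=48+20+12=80, FN=8+11+6=25 → 456/561 = 0.81283
  1: TP=133, FP=8+35+8=51, FN=48+64+51=163 → 266/480 = 0.55417
  2: TP=60, FP=11+64+8=83, FN=20+35+28=83 → 120/286 = 0.41958
  3: TP=74, FP=6+51+28=85, FN=12+8+8=28 → 148/261 = 0.56705
Weighted-F1 score = Σ (supportᵢ/N)·F1 scoreᵢ with N=794: (253/794)·0.81283 + (296/794)·0.55417 + (143/794)·0.41958 + (102/794)·0.56705 = 0.6140

0.6140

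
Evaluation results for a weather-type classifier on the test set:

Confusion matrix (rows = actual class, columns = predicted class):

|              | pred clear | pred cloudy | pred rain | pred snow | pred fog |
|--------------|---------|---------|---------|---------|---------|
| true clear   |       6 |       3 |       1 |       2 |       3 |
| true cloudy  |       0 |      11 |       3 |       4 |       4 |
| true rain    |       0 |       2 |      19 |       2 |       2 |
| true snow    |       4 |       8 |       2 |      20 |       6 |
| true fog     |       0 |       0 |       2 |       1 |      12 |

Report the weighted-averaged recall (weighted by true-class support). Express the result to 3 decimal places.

Per-class recall (TP/(TP+FN)):
  clear: TP=6, FN=3+1+2+3=9 → 6/15 = 0.4000
  cloudy: TP=11, FN=0+3+4+4=11 → 11/22 = 0.5000
  rain: TP=19, FN=0+2+2+2=6 → 19/25 = 0.7600
  snow: TP=20, FN=4+8+2+6=20 → 20/40 = 0.5000
  fog: TP=12, FN=0+0+2+1=3 → 12/15 = 0.8000
Weighted-recall = Σ (supportᵢ/N)·recallᵢ with N=117: (15/117)·0.4000 + (22/117)·0.5000 + (25/117)·0.7600 + (40/117)·0.5000 + (15/117)·0.8000 = 0.581

0.581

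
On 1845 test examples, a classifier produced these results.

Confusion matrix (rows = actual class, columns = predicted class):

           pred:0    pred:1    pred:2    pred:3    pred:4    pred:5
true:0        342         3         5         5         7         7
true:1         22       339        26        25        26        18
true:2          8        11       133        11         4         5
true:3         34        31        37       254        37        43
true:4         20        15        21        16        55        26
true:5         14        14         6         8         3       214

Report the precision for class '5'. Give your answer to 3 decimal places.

Take TP from the diagonal, FP from the rest of the '5' prediction marginal, FN from the rest of the '5' actual marginal.
precision = TP/(TP+FP).
5: TP=214, FP=7+18+5+43+26=99 → 214/313 = 0.6837

0.684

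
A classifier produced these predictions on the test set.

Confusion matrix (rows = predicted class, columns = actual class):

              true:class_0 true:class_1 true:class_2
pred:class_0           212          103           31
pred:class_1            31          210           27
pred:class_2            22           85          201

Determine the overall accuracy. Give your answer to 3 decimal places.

Accuracy = trace / total = (212+210+201=623) / 922 = 623/922 = 0.676

0.676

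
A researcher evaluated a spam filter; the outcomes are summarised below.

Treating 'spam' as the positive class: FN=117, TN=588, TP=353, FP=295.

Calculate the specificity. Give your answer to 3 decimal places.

0.666

Specificity = TN/(TN+FP) = 588/(588+295) = 0.666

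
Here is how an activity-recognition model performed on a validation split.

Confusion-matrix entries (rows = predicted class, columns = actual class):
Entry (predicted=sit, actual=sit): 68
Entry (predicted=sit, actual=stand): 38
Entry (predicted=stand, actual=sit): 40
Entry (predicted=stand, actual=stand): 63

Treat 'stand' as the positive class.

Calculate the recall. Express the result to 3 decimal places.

0.624

Recall = TP/(TP+FN) = 63/(63+38) = 63/101 = 0.624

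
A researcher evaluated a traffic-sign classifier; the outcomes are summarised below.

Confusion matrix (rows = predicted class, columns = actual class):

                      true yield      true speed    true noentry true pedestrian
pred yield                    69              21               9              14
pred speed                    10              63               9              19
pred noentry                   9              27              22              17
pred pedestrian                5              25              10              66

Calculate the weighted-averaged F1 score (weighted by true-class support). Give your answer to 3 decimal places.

0.560

Per-class F1 score (2·TP/(2·TP+FP+FN)):
  yield: TP=69, FP=21+9+14=44, FN=10+9+5=24 → 138/206 = 0.6699
  speed: TP=63, FP=10+9+19=38, FN=21+27+25=73 → 126/237 = 0.5316
  noentry: TP=22, FP=9+27+17=53, FN=9+9+10=28 → 44/125 = 0.3520
  pedestrian: TP=66, FP=5+25+10=40, FN=14+19+17=50 → 132/222 = 0.5946
Weighted-F1 score = Σ (supportᵢ/N)·F1 scoreᵢ with N=395: (93/395)·0.6699 + (136/395)·0.5316 + (50/395)·0.3520 + (116/395)·0.5946 = 0.560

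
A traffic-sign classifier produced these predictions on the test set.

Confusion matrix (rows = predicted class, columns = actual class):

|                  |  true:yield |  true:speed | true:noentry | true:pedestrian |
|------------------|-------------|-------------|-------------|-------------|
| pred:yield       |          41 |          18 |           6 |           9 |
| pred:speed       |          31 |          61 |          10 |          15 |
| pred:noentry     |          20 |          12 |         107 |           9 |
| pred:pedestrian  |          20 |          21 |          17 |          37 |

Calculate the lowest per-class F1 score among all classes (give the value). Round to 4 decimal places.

Per-class F1 score (2·TP/(2·TP+FP+FN)):
  yield: TP=41, FP=18+6+9=33, FN=31+20+20=71 → 82/186 = 0.44086
  speed: TP=61, FP=31+10+15=56, FN=18+12+21=51 → 122/229 = 0.53275
  noentry: TP=107, FP=20+12+9=41, FN=6+10+17=33 → 214/288 = 0.74306
  pedestrian: TP=37, FP=20+21+17=58, FN=9+15+9=33 → 74/165 = 0.44848
Lowest is class 'yield' with F1 score = 0.4409.

0.4409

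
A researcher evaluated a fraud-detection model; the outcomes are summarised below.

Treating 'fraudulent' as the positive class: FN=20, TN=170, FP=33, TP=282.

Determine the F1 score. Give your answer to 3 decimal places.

0.914

Precision = TP/(TP+FP) = 282/315 = 0.8952
Recall = TP/(TP+FN) = 282/302 = 0.9338
F1 = 2·TP/(2·TP+FP+FN) = 564/617 = 0.914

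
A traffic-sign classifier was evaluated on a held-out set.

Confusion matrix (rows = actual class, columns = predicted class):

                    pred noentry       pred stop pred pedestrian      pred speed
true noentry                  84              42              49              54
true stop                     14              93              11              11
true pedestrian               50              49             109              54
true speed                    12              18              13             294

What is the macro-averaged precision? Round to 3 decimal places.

0.574

Per-class precision (TP/(TP+FP)):
  noentry: TP=84, FP=14+50+12=76 → 84/160 = 0.5250
  stop: TP=93, FP=42+49+18=109 → 93/202 = 0.4604
  pedestrian: TP=109, FP=49+11+13=73 → 109/182 = 0.5989
  speed: TP=294, FP=54+11+54=119 → 294/413 = 0.7119
Macro-precision = mean = (0.5250 + 0.4604 + 0.5989 + 0.7119) / 4 = 0.574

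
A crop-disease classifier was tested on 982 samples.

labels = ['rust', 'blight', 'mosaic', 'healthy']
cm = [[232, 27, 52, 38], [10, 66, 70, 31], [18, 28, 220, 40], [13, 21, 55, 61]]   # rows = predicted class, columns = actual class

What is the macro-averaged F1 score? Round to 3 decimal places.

0.542

Per-class F1 score (2·TP/(2·TP+FP+FN)):
  rust: TP=232, FP=27+52+38=117, FN=10+18+13=41 → 464/622 = 0.7460
  blight: TP=66, FP=10+70+31=111, FN=27+28+21=76 → 132/319 = 0.4138
  mosaic: TP=220, FP=18+28+40=86, FN=52+70+55=177 → 440/703 = 0.6259
  healthy: TP=61, FP=13+21+55=89, FN=38+31+40=109 → 122/320 = 0.3813
Macro-F1 score = mean = (0.7460 + 0.4138 + 0.6259 + 0.3813) / 4 = 0.542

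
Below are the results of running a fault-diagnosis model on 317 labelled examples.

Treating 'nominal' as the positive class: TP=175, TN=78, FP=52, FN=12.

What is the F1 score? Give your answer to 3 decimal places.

0.845

Precision = TP/(TP+FP) = 175/227 = 0.7709
Recall = TP/(TP+FN) = 175/187 = 0.9358
F1 = 2·TP/(2·TP+FP+FN) = 350/414 = 0.845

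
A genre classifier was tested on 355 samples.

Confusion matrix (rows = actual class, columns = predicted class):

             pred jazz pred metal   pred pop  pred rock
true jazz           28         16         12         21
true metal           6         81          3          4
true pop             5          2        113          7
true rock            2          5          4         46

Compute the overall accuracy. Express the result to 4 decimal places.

0.7549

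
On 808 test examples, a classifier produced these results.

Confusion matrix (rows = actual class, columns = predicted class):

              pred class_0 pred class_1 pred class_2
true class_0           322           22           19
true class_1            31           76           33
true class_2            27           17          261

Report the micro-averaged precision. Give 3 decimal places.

Micro-averaging pools counts across classes: ΣTP=659, ΣFP=149, ΣFN=149.
Micro-precision = TP/(TP+FP) on pooled counts = 0.816 (equals overall accuracy in single-label multiclass).

0.816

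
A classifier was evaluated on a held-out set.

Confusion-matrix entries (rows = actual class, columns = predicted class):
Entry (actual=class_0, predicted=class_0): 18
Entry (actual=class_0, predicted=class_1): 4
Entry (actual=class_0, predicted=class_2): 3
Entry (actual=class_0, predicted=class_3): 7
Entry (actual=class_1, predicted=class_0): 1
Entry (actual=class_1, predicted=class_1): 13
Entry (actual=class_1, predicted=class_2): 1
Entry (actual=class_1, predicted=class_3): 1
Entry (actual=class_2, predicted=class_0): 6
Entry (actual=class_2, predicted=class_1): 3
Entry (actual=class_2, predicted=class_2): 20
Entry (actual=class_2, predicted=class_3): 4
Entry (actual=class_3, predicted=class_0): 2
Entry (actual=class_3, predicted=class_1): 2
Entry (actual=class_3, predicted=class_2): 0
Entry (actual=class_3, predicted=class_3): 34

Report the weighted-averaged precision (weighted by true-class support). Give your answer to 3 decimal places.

0.726

Per-class precision (TP/(TP+FP)):
  class_0: TP=18, FP=1+6+2=9 → 18/27 = 0.6667
  class_1: TP=13, FP=4+3+2=9 → 13/22 = 0.5909
  class_2: TP=20, FP=3+1+0=4 → 20/24 = 0.8333
  class_3: TP=34, FP=7+1+4=12 → 34/46 = 0.7391
Weighted-precision = Σ (supportᵢ/N)·precisionᵢ with N=119: (32/119)·0.6667 + (16/119)·0.5909 + (33/119)·0.8333 + (38/119)·0.7391 = 0.726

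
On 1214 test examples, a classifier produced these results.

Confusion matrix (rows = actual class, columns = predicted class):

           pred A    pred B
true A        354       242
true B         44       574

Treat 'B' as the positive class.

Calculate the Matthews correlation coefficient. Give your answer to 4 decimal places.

MCC = (TP·TN − FP·FN) / √((TP+FP)(TP+FN)(TN+FP)(TN+FN))
Numerator = 574·354 − 242·44 = 192548
Denominator = √(816·618·596·398) = √119621147904 = 345862.9033
MCC = 192548 / 345862.9033 = 0.5567

0.5567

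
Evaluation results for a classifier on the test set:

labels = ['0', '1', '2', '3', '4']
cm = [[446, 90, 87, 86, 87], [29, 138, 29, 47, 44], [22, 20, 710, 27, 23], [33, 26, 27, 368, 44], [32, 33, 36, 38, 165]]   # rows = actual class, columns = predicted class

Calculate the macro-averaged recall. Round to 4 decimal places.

Per-class recall (TP/(TP+FN)):
  0: TP=446, FN=90+87+86+87=350 → 446/796 = 0.56030
  1: TP=138, FN=29+29+47+44=149 → 138/287 = 0.48084
  2: TP=710, FN=22+20+27+23=92 → 710/802 = 0.88529
  3: TP=368, FN=33+26+27+44=130 → 368/498 = 0.73896
  4: TP=165, FN=32+33+36+38=139 → 165/304 = 0.54276
Macro-recall = mean = (0.56030 + 0.48084 + 0.88529 + 0.73896 + 0.54276) / 5 = 0.6416

0.6416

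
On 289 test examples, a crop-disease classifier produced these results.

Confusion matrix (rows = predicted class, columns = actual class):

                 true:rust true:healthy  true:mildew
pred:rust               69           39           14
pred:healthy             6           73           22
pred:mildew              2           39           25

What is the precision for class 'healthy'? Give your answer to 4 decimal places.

Treat 'healthy' as positive and all other classes as negative.
precision = TP/(TP+FP).
healthy: TP=73, FP=6+22=28 → 73/101 = 0.72277

0.7228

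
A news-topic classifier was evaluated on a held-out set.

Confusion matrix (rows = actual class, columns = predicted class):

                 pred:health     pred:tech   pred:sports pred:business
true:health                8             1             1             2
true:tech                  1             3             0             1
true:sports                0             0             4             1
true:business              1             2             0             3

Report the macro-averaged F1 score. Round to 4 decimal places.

Per-class F1 score (2·TP/(2·TP+FP+FN)):
  health: TP=8, FP=1+0+1=2, FN=1+1+2=4 → 16/22 = 0.72727
  tech: TP=3, FP=1+0+2=3, FN=1+0+1=2 → 6/11 = 0.54545
  sports: TP=4, FP=1+0+0=1, FN=0+0+1=1 → 8/10 = 0.80000
  business: TP=3, FP=2+1+1=4, FN=1+2+0=3 → 6/13 = 0.46154
Macro-F1 score = mean = (0.72727 + 0.54545 + 0.80000 + 0.46154) / 4 = 0.6336

0.6336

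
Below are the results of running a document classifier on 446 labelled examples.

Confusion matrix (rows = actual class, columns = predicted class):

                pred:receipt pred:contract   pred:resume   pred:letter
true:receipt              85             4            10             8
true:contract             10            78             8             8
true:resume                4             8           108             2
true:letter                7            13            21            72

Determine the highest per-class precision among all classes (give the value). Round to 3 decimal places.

0.802

Per-class precision (TP/(TP+FP)):
  receipt: TP=85, FP=10+4+7=21 → 85/106 = 0.8019
  contract: TP=78, FP=4+8+13=25 → 78/103 = 0.7573
  resume: TP=108, FP=10+8+21=39 → 108/147 = 0.7347
  letter: TP=72, FP=8+8+2=18 → 72/90 = 0.8000
Highest is class 'receipt' with precision = 0.802.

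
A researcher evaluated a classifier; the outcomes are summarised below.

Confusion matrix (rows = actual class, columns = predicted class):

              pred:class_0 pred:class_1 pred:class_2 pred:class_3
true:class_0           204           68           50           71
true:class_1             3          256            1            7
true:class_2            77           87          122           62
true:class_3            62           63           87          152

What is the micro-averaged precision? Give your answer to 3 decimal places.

0.535

Micro-averaging pools counts across classes: ΣTP=734, ΣFP=638, ΣFN=638.
Micro-precision = TP/(TP+FP) on pooled counts = 0.535 (equals overall accuracy in single-label multiclass).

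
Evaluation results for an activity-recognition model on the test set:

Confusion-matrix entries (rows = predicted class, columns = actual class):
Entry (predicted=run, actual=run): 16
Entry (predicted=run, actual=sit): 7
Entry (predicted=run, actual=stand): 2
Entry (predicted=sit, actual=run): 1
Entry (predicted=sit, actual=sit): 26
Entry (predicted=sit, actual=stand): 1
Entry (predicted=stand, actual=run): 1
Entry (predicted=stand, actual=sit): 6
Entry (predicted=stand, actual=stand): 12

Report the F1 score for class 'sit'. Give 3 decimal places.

0.776

F1 score = 2·TP/(2·TP+FP+FN).
sit: TP=26, FP=1+1=2, FN=7+6=13 → 52/67 = 0.7761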